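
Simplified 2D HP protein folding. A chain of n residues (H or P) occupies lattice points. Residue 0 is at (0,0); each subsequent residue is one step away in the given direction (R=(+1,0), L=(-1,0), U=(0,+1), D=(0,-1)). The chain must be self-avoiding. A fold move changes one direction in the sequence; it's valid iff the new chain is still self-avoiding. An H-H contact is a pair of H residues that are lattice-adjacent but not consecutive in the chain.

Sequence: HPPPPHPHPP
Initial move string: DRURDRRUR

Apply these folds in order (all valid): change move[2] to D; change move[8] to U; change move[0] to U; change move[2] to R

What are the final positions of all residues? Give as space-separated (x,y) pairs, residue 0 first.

Answer: (0,0) (0,1) (1,1) (2,1) (3,1) (3,0) (4,0) (5,0) (5,1) (5,2)

Derivation:
Initial moves: DRURDRRUR
Fold: move[2]->D => DRDRDRRUR (positions: [(0, 0), (0, -1), (1, -1), (1, -2), (2, -2), (2, -3), (3, -3), (4, -3), (4, -2), (5, -2)])
Fold: move[8]->U => DRDRDRRUU (positions: [(0, 0), (0, -1), (1, -1), (1, -2), (2, -2), (2, -3), (3, -3), (4, -3), (4, -2), (4, -1)])
Fold: move[0]->U => URDRDRRUU (positions: [(0, 0), (0, 1), (1, 1), (1, 0), (2, 0), (2, -1), (3, -1), (4, -1), (4, 0), (4, 1)])
Fold: move[2]->R => URRRDRRUU (positions: [(0, 0), (0, 1), (1, 1), (2, 1), (3, 1), (3, 0), (4, 0), (5, 0), (5, 1), (5, 2)])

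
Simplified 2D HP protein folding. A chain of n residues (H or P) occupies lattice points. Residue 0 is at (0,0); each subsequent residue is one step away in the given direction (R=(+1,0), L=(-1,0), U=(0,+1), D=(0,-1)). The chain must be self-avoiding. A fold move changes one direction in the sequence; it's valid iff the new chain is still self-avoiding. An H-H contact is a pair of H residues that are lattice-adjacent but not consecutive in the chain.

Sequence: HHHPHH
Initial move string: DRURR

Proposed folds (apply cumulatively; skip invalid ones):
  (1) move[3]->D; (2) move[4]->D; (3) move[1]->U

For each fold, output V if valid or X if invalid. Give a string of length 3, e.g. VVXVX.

Answer: XVX

Derivation:
Initial: DRURR -> [(0, 0), (0, -1), (1, -1), (1, 0), (2, 0), (3, 0)]
Fold 1: move[3]->D => DRUDR INVALID (collision), skipped
Fold 2: move[4]->D => DRURD VALID
Fold 3: move[1]->U => DUURD INVALID (collision), skipped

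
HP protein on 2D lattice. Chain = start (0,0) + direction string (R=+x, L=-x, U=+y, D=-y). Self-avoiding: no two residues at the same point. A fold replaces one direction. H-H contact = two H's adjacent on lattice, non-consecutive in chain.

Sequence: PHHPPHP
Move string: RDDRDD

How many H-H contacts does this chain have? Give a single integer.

Positions: [(0, 0), (1, 0), (1, -1), (1, -2), (2, -2), (2, -3), (2, -4)]
No H-H contacts found.

Answer: 0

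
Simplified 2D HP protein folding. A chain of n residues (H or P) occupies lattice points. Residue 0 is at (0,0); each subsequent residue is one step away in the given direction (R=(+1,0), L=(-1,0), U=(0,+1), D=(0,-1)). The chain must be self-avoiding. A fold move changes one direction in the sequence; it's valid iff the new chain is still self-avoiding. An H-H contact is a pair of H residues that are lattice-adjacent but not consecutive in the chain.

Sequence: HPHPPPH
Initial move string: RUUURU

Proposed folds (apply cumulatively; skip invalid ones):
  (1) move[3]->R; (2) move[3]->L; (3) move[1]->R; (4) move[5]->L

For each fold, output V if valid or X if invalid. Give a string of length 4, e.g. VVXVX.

Answer: VXVX

Derivation:
Initial: RUUURU -> [(0, 0), (1, 0), (1, 1), (1, 2), (1, 3), (2, 3), (2, 4)]
Fold 1: move[3]->R => RUURRU VALID
Fold 2: move[3]->L => RUULRU INVALID (collision), skipped
Fold 3: move[1]->R => RRURRU VALID
Fold 4: move[5]->L => RRURRL INVALID (collision), skipped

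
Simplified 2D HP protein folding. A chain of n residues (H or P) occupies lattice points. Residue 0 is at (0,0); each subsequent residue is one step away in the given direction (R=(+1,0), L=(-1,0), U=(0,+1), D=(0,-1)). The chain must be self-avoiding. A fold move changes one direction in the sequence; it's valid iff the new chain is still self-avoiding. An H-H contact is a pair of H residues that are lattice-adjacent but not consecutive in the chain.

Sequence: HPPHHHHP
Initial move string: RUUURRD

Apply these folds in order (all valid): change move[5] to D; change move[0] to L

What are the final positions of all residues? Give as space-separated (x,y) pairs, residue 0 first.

Answer: (0,0) (-1,0) (-1,1) (-1,2) (-1,3) (0,3) (0,2) (0,1)

Derivation:
Initial moves: RUUURRD
Fold: move[5]->D => RUUURDD (positions: [(0, 0), (1, 0), (1, 1), (1, 2), (1, 3), (2, 3), (2, 2), (2, 1)])
Fold: move[0]->L => LUUURDD (positions: [(0, 0), (-1, 0), (-1, 1), (-1, 2), (-1, 3), (0, 3), (0, 2), (0, 1)])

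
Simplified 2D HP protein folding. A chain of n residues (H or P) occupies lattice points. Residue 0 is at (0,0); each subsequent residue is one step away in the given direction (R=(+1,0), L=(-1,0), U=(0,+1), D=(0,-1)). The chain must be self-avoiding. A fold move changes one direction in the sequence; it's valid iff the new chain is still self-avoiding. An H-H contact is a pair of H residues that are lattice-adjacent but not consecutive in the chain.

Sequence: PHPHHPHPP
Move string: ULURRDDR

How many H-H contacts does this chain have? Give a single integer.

Positions: [(0, 0), (0, 1), (-1, 1), (-1, 2), (0, 2), (1, 2), (1, 1), (1, 0), (2, 0)]
H-H contact: residue 1 @(0,1) - residue 6 @(1, 1)
H-H contact: residue 1 @(0,1) - residue 4 @(0, 2)

Answer: 2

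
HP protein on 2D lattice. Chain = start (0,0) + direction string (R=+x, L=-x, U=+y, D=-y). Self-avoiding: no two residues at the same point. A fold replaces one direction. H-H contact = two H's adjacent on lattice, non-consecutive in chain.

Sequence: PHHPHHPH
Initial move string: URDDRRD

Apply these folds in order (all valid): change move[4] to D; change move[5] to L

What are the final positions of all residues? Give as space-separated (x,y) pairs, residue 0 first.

Answer: (0,0) (0,1) (1,1) (1,0) (1,-1) (1,-2) (0,-2) (0,-3)

Derivation:
Initial moves: URDDRRD
Fold: move[4]->D => URDDDRD (positions: [(0, 0), (0, 1), (1, 1), (1, 0), (1, -1), (1, -2), (2, -2), (2, -3)])
Fold: move[5]->L => URDDDLD (positions: [(0, 0), (0, 1), (1, 1), (1, 0), (1, -1), (1, -2), (0, -2), (0, -3)])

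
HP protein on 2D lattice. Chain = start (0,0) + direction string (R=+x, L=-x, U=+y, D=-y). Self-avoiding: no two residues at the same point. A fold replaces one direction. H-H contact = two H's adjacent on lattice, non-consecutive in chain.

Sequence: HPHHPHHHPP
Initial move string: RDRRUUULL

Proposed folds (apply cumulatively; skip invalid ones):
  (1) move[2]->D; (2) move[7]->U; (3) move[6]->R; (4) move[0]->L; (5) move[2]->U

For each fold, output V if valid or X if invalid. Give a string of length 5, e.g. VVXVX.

Answer: VVVXX

Derivation:
Initial: RDRRUUULL -> [(0, 0), (1, 0), (1, -1), (2, -1), (3, -1), (3, 0), (3, 1), (3, 2), (2, 2), (1, 2)]
Fold 1: move[2]->D => RDDRUUULL VALID
Fold 2: move[7]->U => RDDRUUUUL VALID
Fold 3: move[6]->R => RDDRUURUL VALID
Fold 4: move[0]->L => LDDRUURUL INVALID (collision), skipped
Fold 5: move[2]->U => RDURUURUL INVALID (collision), skipped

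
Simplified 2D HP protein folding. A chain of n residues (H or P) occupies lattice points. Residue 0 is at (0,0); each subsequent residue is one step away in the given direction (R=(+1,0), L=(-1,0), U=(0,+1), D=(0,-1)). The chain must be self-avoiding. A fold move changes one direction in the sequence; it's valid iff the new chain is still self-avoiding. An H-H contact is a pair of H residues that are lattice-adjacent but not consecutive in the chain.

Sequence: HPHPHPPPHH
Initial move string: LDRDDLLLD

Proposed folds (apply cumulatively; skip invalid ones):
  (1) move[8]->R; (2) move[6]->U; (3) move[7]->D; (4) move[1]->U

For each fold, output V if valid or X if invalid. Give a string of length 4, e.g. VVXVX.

Answer: XVXX

Derivation:
Initial: LDRDDLLLD -> [(0, 0), (-1, 0), (-1, -1), (0, -1), (0, -2), (0, -3), (-1, -3), (-2, -3), (-3, -3), (-3, -4)]
Fold 1: move[8]->R => LDRDDLLLR INVALID (collision), skipped
Fold 2: move[6]->U => LDRDDLULD VALID
Fold 3: move[7]->D => LDRDDLUDD INVALID (collision), skipped
Fold 4: move[1]->U => LURDDLULD INVALID (collision), skipped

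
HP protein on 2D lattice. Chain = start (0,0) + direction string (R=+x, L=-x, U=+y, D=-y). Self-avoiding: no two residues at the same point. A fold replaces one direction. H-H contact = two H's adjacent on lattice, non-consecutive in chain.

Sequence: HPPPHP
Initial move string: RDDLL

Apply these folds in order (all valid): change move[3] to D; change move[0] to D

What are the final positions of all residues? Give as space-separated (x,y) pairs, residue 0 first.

Answer: (0,0) (0,-1) (0,-2) (0,-3) (0,-4) (-1,-4)

Derivation:
Initial moves: RDDLL
Fold: move[3]->D => RDDDL (positions: [(0, 0), (1, 0), (1, -1), (1, -2), (1, -3), (0, -3)])
Fold: move[0]->D => DDDDL (positions: [(0, 0), (0, -1), (0, -2), (0, -3), (0, -4), (-1, -4)])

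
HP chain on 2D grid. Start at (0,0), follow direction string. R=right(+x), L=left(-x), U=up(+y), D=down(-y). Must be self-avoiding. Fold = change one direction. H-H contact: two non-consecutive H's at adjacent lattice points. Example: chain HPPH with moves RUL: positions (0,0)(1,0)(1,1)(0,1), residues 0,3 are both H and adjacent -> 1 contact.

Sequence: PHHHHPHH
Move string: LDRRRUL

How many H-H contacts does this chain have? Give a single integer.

Answer: 1

Derivation:
Positions: [(0, 0), (-1, 0), (-1, -1), (0, -1), (1, -1), (2, -1), (2, 0), (1, 0)]
H-H contact: residue 4 @(1,-1) - residue 7 @(1, 0)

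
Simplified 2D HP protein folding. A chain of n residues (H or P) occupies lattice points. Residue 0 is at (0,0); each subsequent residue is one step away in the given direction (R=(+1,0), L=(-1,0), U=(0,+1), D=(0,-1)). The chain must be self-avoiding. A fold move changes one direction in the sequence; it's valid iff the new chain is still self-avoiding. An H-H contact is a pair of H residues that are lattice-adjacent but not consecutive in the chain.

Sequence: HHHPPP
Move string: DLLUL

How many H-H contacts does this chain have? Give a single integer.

Answer: 0

Derivation:
Positions: [(0, 0), (0, -1), (-1, -1), (-2, -1), (-2, 0), (-3, 0)]
No H-H contacts found.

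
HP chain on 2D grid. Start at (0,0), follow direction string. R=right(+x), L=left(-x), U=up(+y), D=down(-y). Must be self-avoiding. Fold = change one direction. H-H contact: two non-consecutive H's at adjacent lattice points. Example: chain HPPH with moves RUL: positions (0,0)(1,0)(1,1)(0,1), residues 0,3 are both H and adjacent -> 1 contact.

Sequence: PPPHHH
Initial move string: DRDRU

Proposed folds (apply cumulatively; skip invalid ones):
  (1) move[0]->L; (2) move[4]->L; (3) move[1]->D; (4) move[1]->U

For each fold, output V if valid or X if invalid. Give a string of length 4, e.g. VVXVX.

Initial: DRDRU -> [(0, 0), (0, -1), (1, -1), (1, -2), (2, -2), (2, -1)]
Fold 1: move[0]->L => LRDRU INVALID (collision), skipped
Fold 2: move[4]->L => DRDRL INVALID (collision), skipped
Fold 3: move[1]->D => DDDRU VALID
Fold 4: move[1]->U => DUDRU INVALID (collision), skipped

Answer: XXVX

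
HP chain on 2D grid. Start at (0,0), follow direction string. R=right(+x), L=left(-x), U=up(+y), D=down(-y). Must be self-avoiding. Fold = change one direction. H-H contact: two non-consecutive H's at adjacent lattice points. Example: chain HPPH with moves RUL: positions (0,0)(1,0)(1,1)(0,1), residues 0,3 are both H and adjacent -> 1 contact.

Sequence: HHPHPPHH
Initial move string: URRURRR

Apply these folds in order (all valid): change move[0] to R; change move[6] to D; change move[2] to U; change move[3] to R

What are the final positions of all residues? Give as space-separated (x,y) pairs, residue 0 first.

Initial moves: URRURRR
Fold: move[0]->R => RRRURRR (positions: [(0, 0), (1, 0), (2, 0), (3, 0), (3, 1), (4, 1), (5, 1), (6, 1)])
Fold: move[6]->D => RRRURRD (positions: [(0, 0), (1, 0), (2, 0), (3, 0), (3, 1), (4, 1), (5, 1), (5, 0)])
Fold: move[2]->U => RRUURRD (positions: [(0, 0), (1, 0), (2, 0), (2, 1), (2, 2), (3, 2), (4, 2), (4, 1)])
Fold: move[3]->R => RRURRRD (positions: [(0, 0), (1, 0), (2, 0), (2, 1), (3, 1), (4, 1), (5, 1), (5, 0)])

Answer: (0,0) (1,0) (2,0) (2,1) (3,1) (4,1) (5,1) (5,0)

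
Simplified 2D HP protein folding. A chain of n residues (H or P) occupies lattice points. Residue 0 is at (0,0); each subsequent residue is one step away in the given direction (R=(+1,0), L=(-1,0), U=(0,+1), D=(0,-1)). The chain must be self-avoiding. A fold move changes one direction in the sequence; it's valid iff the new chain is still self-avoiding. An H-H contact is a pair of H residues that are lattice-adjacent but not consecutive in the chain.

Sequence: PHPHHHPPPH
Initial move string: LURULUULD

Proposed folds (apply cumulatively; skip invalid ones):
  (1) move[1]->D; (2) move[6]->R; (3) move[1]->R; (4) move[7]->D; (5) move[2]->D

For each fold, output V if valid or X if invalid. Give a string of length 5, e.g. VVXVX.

Initial: LURULUULD -> [(0, 0), (-1, 0), (-1, 1), (0, 1), (0, 2), (-1, 2), (-1, 3), (-1, 4), (-2, 4), (-2, 3)]
Fold 1: move[1]->D => LDRULUULD INVALID (collision), skipped
Fold 2: move[6]->R => LURULURLD INVALID (collision), skipped
Fold 3: move[1]->R => LRRULUULD INVALID (collision), skipped
Fold 4: move[7]->D => LURULUUDD INVALID (collision), skipped
Fold 5: move[2]->D => LUDULUULD INVALID (collision), skipped

Answer: XXXXX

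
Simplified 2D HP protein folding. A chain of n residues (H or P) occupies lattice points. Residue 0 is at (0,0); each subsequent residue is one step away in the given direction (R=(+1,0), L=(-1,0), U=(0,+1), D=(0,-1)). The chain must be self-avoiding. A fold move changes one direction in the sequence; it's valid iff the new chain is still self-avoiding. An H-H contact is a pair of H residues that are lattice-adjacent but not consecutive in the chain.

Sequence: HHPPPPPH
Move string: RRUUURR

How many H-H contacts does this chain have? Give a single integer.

Answer: 0

Derivation:
Positions: [(0, 0), (1, 0), (2, 0), (2, 1), (2, 2), (2, 3), (3, 3), (4, 3)]
No H-H contacts found.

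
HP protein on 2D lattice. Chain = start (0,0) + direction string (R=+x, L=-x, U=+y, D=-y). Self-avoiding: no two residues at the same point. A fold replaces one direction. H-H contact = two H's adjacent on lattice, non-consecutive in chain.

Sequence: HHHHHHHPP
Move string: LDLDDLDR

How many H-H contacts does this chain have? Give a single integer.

Positions: [(0, 0), (-1, 0), (-1, -1), (-2, -1), (-2, -2), (-2, -3), (-3, -3), (-3, -4), (-2, -4)]
No H-H contacts found.

Answer: 0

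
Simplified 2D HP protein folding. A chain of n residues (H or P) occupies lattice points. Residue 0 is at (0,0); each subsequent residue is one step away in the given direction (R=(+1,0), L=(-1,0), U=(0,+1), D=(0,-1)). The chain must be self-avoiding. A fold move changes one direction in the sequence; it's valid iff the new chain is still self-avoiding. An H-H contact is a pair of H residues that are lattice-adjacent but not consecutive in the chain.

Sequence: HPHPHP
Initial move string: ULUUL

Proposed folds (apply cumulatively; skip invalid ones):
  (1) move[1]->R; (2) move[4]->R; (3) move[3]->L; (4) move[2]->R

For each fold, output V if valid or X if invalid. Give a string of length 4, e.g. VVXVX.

Answer: VVXV

Derivation:
Initial: ULUUL -> [(0, 0), (0, 1), (-1, 1), (-1, 2), (-1, 3), (-2, 3)]
Fold 1: move[1]->R => URUUL VALID
Fold 2: move[4]->R => URUUR VALID
Fold 3: move[3]->L => URULR INVALID (collision), skipped
Fold 4: move[2]->R => URRUR VALID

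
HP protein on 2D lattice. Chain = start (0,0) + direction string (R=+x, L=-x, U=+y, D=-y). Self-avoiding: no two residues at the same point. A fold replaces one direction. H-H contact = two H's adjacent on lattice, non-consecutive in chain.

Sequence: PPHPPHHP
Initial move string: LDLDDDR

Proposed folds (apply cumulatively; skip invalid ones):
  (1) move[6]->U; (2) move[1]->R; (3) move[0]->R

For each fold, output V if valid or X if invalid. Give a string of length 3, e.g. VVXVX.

Initial: LDLDDDR -> [(0, 0), (-1, 0), (-1, -1), (-2, -1), (-2, -2), (-2, -3), (-2, -4), (-1, -4)]
Fold 1: move[6]->U => LDLDDDU INVALID (collision), skipped
Fold 2: move[1]->R => LRLDDDR INVALID (collision), skipped
Fold 3: move[0]->R => RDLDDDR VALID

Answer: XXV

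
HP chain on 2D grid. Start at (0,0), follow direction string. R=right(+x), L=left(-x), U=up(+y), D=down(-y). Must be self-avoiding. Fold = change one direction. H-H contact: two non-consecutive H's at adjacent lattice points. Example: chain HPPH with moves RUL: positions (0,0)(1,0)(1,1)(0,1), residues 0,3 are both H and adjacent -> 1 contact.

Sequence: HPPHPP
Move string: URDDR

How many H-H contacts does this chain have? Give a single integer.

Positions: [(0, 0), (0, 1), (1, 1), (1, 0), (1, -1), (2, -1)]
H-H contact: residue 0 @(0,0) - residue 3 @(1, 0)

Answer: 1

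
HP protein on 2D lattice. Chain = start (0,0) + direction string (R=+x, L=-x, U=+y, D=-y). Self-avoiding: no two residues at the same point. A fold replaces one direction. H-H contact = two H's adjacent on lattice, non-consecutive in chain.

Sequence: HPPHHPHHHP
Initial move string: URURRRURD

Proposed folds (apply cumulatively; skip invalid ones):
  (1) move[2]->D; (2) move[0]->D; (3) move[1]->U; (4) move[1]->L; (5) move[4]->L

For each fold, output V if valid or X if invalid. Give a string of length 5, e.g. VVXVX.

Initial: URURRRURD -> [(0, 0), (0, 1), (1, 1), (1, 2), (2, 2), (3, 2), (4, 2), (4, 3), (5, 3), (5, 2)]
Fold 1: move[2]->D => URDRRRURD VALID
Fold 2: move[0]->D => DRDRRRURD VALID
Fold 3: move[1]->U => DUDRRRURD INVALID (collision), skipped
Fold 4: move[1]->L => DLDRRRURD VALID
Fold 5: move[4]->L => DLDRLRURD INVALID (collision), skipped

Answer: VVXVX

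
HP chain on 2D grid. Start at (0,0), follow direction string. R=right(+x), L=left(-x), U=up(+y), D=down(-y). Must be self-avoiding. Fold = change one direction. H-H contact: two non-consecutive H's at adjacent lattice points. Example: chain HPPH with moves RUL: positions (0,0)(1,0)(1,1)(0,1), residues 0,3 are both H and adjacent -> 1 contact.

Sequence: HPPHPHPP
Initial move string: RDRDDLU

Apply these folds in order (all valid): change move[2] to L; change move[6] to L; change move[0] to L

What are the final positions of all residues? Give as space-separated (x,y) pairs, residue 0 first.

Answer: (0,0) (-1,0) (-1,-1) (-2,-1) (-2,-2) (-2,-3) (-3,-3) (-4,-3)

Derivation:
Initial moves: RDRDDLU
Fold: move[2]->L => RDLDDLU (positions: [(0, 0), (1, 0), (1, -1), (0, -1), (0, -2), (0, -3), (-1, -3), (-1, -2)])
Fold: move[6]->L => RDLDDLL (positions: [(0, 0), (1, 0), (1, -1), (0, -1), (0, -2), (0, -3), (-1, -3), (-2, -3)])
Fold: move[0]->L => LDLDDLL (positions: [(0, 0), (-1, 0), (-1, -1), (-2, -1), (-2, -2), (-2, -3), (-3, -3), (-4, -3)])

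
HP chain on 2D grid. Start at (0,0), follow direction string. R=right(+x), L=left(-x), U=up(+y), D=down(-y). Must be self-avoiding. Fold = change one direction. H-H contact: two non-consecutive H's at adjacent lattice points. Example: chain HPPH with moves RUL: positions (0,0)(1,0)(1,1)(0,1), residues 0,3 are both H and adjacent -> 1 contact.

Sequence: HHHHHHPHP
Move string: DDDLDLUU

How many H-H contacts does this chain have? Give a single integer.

Positions: [(0, 0), (0, -1), (0, -2), (0, -3), (-1, -3), (-1, -4), (-2, -4), (-2, -3), (-2, -2)]
H-H contact: residue 4 @(-1,-3) - residue 7 @(-2, -3)

Answer: 1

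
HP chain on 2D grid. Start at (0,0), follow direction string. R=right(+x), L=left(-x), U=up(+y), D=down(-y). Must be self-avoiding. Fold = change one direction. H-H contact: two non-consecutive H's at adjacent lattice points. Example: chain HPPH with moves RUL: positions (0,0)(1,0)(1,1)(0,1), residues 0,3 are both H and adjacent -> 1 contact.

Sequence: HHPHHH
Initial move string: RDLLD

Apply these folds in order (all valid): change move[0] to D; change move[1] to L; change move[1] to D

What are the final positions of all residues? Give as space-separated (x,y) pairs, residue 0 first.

Answer: (0,0) (0,-1) (0,-2) (-1,-2) (-2,-2) (-2,-3)

Derivation:
Initial moves: RDLLD
Fold: move[0]->D => DDLLD (positions: [(0, 0), (0, -1), (0, -2), (-1, -2), (-2, -2), (-2, -3)])
Fold: move[1]->L => DLLLD (positions: [(0, 0), (0, -1), (-1, -1), (-2, -1), (-3, -1), (-3, -2)])
Fold: move[1]->D => DDLLD (positions: [(0, 0), (0, -1), (0, -2), (-1, -2), (-2, -2), (-2, -3)])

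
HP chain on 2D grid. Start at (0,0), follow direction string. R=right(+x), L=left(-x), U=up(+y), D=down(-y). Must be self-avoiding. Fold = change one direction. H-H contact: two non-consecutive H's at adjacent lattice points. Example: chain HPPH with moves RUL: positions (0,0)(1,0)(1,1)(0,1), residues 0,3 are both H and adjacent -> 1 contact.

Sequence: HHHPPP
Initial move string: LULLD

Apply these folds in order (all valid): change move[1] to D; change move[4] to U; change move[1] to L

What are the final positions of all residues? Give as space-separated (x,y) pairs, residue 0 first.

Initial moves: LULLD
Fold: move[1]->D => LDLLD (positions: [(0, 0), (-1, 0), (-1, -1), (-2, -1), (-3, -1), (-3, -2)])
Fold: move[4]->U => LDLLU (positions: [(0, 0), (-1, 0), (-1, -1), (-2, -1), (-3, -1), (-3, 0)])
Fold: move[1]->L => LLLLU (positions: [(0, 0), (-1, 0), (-2, 0), (-3, 0), (-4, 0), (-4, 1)])

Answer: (0,0) (-1,0) (-2,0) (-3,0) (-4,0) (-4,1)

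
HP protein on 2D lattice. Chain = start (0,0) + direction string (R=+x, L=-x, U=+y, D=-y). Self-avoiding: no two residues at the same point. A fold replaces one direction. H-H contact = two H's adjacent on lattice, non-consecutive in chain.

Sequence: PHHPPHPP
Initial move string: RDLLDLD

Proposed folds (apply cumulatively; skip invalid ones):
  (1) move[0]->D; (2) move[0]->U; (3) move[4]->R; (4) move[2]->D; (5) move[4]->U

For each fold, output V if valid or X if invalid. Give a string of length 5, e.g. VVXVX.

Answer: VXXVV

Derivation:
Initial: RDLLDLD -> [(0, 0), (1, 0), (1, -1), (0, -1), (-1, -1), (-1, -2), (-2, -2), (-2, -3)]
Fold 1: move[0]->D => DDLLDLD VALID
Fold 2: move[0]->U => UDLLDLD INVALID (collision), skipped
Fold 3: move[4]->R => DDLLRLD INVALID (collision), skipped
Fold 4: move[2]->D => DDDLDLD VALID
Fold 5: move[4]->U => DDDLULD VALID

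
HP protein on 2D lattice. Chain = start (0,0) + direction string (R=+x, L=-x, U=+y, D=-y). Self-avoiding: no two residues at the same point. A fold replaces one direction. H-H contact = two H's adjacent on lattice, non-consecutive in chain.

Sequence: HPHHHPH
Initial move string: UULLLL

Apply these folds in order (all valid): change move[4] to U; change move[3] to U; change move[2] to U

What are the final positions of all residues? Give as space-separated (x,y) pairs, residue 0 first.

Initial moves: UULLLL
Fold: move[4]->U => UULLUL (positions: [(0, 0), (0, 1), (0, 2), (-1, 2), (-2, 2), (-2, 3), (-3, 3)])
Fold: move[3]->U => UULUUL (positions: [(0, 0), (0, 1), (0, 2), (-1, 2), (-1, 3), (-1, 4), (-2, 4)])
Fold: move[2]->U => UUUUUL (positions: [(0, 0), (0, 1), (0, 2), (0, 3), (0, 4), (0, 5), (-1, 5)])

Answer: (0,0) (0,1) (0,2) (0,3) (0,4) (0,5) (-1,5)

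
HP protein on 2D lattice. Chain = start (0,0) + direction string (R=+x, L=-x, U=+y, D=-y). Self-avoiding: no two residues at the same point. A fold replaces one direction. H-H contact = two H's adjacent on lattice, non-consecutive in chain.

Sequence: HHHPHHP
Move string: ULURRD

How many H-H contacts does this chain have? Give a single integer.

Answer: 1

Derivation:
Positions: [(0, 0), (0, 1), (-1, 1), (-1, 2), (0, 2), (1, 2), (1, 1)]
H-H contact: residue 1 @(0,1) - residue 4 @(0, 2)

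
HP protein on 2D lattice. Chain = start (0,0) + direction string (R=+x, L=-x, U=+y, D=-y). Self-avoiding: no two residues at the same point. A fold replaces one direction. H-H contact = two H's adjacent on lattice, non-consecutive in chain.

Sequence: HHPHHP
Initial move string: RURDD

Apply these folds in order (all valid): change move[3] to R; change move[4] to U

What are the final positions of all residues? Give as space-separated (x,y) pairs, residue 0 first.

Answer: (0,0) (1,0) (1,1) (2,1) (3,1) (3,2)

Derivation:
Initial moves: RURDD
Fold: move[3]->R => RURRD (positions: [(0, 0), (1, 0), (1, 1), (2, 1), (3, 1), (3, 0)])
Fold: move[4]->U => RURRU (positions: [(0, 0), (1, 0), (1, 1), (2, 1), (3, 1), (3, 2)])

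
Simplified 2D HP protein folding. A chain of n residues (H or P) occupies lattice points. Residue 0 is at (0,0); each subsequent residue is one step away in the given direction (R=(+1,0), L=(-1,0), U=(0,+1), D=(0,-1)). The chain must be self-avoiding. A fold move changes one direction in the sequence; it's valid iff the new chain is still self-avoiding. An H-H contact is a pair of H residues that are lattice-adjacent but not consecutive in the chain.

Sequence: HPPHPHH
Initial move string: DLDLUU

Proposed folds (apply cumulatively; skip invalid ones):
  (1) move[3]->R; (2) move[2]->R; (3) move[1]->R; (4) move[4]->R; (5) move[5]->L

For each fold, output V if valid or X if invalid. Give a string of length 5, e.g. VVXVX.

Answer: XXXXV

Derivation:
Initial: DLDLUU -> [(0, 0), (0, -1), (-1, -1), (-1, -2), (-2, -2), (-2, -1), (-2, 0)]
Fold 1: move[3]->R => DLDRUU INVALID (collision), skipped
Fold 2: move[2]->R => DLRLUU INVALID (collision), skipped
Fold 3: move[1]->R => DRDLUU INVALID (collision), skipped
Fold 4: move[4]->R => DLDLRU INVALID (collision), skipped
Fold 5: move[5]->L => DLDLUL VALID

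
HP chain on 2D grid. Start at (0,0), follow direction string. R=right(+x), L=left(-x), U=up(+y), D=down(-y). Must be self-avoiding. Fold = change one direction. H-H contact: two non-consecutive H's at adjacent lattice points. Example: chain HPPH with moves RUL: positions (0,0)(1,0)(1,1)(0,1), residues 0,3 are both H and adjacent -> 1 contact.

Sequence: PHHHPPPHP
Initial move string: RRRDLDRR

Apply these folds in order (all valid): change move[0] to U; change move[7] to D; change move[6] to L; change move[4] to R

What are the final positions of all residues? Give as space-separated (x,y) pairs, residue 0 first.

Initial moves: RRRDLDRR
Fold: move[0]->U => URRDLDRR (positions: [(0, 0), (0, 1), (1, 1), (2, 1), (2, 0), (1, 0), (1, -1), (2, -1), (3, -1)])
Fold: move[7]->D => URRDLDRD (positions: [(0, 0), (0, 1), (1, 1), (2, 1), (2, 0), (1, 0), (1, -1), (2, -1), (2, -2)])
Fold: move[6]->L => URRDLDLD (positions: [(0, 0), (0, 1), (1, 1), (2, 1), (2, 0), (1, 0), (1, -1), (0, -1), (0, -2)])
Fold: move[4]->R => URRDRDLD (positions: [(0, 0), (0, 1), (1, 1), (2, 1), (2, 0), (3, 0), (3, -1), (2, -1), (2, -2)])

Answer: (0,0) (0,1) (1,1) (2,1) (2,0) (3,0) (3,-1) (2,-1) (2,-2)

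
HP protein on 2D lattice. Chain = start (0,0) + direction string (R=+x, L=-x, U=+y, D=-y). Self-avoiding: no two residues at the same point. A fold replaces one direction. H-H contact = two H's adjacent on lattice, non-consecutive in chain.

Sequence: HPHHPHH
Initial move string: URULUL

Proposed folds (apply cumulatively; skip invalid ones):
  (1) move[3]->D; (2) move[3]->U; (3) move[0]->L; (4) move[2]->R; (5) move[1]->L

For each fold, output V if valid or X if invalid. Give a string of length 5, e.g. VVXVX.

Initial: URULUL -> [(0, 0), (0, 1), (1, 1), (1, 2), (0, 2), (0, 3), (-1, 3)]
Fold 1: move[3]->D => URUDUL INVALID (collision), skipped
Fold 2: move[3]->U => URUUUL VALID
Fold 3: move[0]->L => LRUUUL INVALID (collision), skipped
Fold 4: move[2]->R => URRUUL VALID
Fold 5: move[1]->L => ULRUUL INVALID (collision), skipped

Answer: XVXVX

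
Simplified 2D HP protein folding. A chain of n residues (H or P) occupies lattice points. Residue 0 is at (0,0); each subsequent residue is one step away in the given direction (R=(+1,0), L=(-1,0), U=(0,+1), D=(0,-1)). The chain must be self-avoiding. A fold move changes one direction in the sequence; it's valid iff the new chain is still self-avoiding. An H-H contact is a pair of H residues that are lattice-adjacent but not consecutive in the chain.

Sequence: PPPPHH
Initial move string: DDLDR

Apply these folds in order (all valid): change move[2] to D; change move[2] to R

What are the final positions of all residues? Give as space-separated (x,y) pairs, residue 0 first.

Answer: (0,0) (0,-1) (0,-2) (1,-2) (1,-3) (2,-3)

Derivation:
Initial moves: DDLDR
Fold: move[2]->D => DDDDR (positions: [(0, 0), (0, -1), (0, -2), (0, -3), (0, -4), (1, -4)])
Fold: move[2]->R => DDRDR (positions: [(0, 0), (0, -1), (0, -2), (1, -2), (1, -3), (2, -3)])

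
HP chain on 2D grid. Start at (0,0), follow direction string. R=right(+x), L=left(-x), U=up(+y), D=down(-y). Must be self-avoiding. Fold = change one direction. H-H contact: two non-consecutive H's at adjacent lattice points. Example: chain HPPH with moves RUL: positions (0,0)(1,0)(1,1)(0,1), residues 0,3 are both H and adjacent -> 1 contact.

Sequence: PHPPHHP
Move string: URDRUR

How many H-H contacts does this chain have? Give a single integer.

Answer: 0

Derivation:
Positions: [(0, 0), (0, 1), (1, 1), (1, 0), (2, 0), (2, 1), (3, 1)]
No H-H contacts found.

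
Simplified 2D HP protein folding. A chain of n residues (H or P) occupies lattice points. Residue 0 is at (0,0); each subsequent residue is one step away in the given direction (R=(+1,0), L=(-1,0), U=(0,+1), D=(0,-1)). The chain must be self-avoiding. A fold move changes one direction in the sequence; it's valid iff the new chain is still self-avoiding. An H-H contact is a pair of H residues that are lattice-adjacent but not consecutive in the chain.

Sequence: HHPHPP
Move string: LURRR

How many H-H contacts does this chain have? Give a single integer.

Positions: [(0, 0), (-1, 0), (-1, 1), (0, 1), (1, 1), (2, 1)]
H-H contact: residue 0 @(0,0) - residue 3 @(0, 1)

Answer: 1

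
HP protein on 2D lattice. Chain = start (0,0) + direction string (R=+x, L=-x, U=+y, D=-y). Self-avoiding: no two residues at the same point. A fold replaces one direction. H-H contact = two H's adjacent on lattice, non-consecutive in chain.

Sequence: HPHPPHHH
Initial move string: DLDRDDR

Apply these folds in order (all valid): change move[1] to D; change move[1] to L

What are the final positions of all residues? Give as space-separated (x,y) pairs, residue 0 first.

Initial moves: DLDRDDR
Fold: move[1]->D => DDDRDDR (positions: [(0, 0), (0, -1), (0, -2), (0, -3), (1, -3), (1, -4), (1, -5), (2, -5)])
Fold: move[1]->L => DLDRDDR (positions: [(0, 0), (0, -1), (-1, -1), (-1, -2), (0, -2), (0, -3), (0, -4), (1, -4)])

Answer: (0,0) (0,-1) (-1,-1) (-1,-2) (0,-2) (0,-3) (0,-4) (1,-4)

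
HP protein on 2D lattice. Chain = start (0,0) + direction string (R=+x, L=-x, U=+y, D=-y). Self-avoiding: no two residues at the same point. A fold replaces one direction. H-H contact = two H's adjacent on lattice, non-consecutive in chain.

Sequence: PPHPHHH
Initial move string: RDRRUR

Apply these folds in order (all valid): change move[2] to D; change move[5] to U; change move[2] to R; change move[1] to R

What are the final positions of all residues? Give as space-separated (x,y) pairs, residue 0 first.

Initial moves: RDRRUR
Fold: move[2]->D => RDDRUR (positions: [(0, 0), (1, 0), (1, -1), (1, -2), (2, -2), (2, -1), (3, -1)])
Fold: move[5]->U => RDDRUU (positions: [(0, 0), (1, 0), (1, -1), (1, -2), (2, -2), (2, -1), (2, 0)])
Fold: move[2]->R => RDRRUU (positions: [(0, 0), (1, 0), (1, -1), (2, -1), (3, -1), (3, 0), (3, 1)])
Fold: move[1]->R => RRRRUU (positions: [(0, 0), (1, 0), (2, 0), (3, 0), (4, 0), (4, 1), (4, 2)])

Answer: (0,0) (1,0) (2,0) (3,0) (4,0) (4,1) (4,2)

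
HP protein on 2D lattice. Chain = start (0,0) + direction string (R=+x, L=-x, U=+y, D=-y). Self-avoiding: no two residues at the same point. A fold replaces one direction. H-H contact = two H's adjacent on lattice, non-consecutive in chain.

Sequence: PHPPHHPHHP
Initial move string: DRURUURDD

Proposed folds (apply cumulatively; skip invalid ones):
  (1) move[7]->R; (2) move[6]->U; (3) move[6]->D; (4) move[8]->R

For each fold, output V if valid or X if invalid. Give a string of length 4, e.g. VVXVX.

Initial: DRURUURDD -> [(0, 0), (0, -1), (1, -1), (1, 0), (2, 0), (2, 1), (2, 2), (3, 2), (3, 1), (3, 0)]
Fold 1: move[7]->R => DRURUURRD VALID
Fold 2: move[6]->U => DRURUUURD VALID
Fold 3: move[6]->D => DRURUUDRD INVALID (collision), skipped
Fold 4: move[8]->R => DRURUUURR VALID

Answer: VVXV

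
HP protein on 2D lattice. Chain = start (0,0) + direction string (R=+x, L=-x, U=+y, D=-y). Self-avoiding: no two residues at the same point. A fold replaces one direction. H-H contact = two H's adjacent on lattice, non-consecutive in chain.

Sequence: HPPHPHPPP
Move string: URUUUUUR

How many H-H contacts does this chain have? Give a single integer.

Answer: 0

Derivation:
Positions: [(0, 0), (0, 1), (1, 1), (1, 2), (1, 3), (1, 4), (1, 5), (1, 6), (2, 6)]
No H-H contacts found.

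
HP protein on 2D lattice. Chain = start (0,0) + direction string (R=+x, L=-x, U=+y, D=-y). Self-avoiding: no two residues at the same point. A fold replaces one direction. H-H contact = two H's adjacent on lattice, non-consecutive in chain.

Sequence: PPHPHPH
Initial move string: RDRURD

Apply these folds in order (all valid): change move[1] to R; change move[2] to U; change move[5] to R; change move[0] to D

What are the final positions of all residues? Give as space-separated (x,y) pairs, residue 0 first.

Answer: (0,0) (0,-1) (1,-1) (1,0) (1,1) (2,1) (3,1)

Derivation:
Initial moves: RDRURD
Fold: move[1]->R => RRRURD (positions: [(0, 0), (1, 0), (2, 0), (3, 0), (3, 1), (4, 1), (4, 0)])
Fold: move[2]->U => RRUURD (positions: [(0, 0), (1, 0), (2, 0), (2, 1), (2, 2), (3, 2), (3, 1)])
Fold: move[5]->R => RRUURR (positions: [(0, 0), (1, 0), (2, 0), (2, 1), (2, 2), (3, 2), (4, 2)])
Fold: move[0]->D => DRUURR (positions: [(0, 0), (0, -1), (1, -1), (1, 0), (1, 1), (2, 1), (3, 1)])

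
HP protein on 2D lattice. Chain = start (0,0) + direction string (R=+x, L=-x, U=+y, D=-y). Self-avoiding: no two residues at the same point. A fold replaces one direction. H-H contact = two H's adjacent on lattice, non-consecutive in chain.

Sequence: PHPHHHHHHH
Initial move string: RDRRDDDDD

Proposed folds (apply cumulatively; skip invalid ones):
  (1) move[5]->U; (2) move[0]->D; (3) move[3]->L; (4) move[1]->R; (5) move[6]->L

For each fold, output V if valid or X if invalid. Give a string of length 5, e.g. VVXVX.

Initial: RDRRDDDDD -> [(0, 0), (1, 0), (1, -1), (2, -1), (3, -1), (3, -2), (3, -3), (3, -4), (3, -5), (3, -6)]
Fold 1: move[5]->U => RDRRDUDDD INVALID (collision), skipped
Fold 2: move[0]->D => DDRRDDDDD VALID
Fold 3: move[3]->L => DDRLDDDDD INVALID (collision), skipped
Fold 4: move[1]->R => DRRRDDDDD VALID
Fold 5: move[6]->L => DRRRDDLDD VALID

Answer: XVXVV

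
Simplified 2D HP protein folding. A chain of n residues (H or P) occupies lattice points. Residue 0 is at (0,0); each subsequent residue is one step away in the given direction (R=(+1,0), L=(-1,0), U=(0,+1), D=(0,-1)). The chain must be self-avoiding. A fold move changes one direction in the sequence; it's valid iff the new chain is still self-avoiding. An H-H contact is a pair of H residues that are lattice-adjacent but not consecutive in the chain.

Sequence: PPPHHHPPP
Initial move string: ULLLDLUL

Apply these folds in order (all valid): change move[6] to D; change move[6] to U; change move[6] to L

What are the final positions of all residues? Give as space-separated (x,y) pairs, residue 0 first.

Answer: (0,0) (0,1) (-1,1) (-2,1) (-3,1) (-3,0) (-4,0) (-5,0) (-6,0)

Derivation:
Initial moves: ULLLDLUL
Fold: move[6]->D => ULLLDLDL (positions: [(0, 0), (0, 1), (-1, 1), (-2, 1), (-3, 1), (-3, 0), (-4, 0), (-4, -1), (-5, -1)])
Fold: move[6]->U => ULLLDLUL (positions: [(0, 0), (0, 1), (-1, 1), (-2, 1), (-3, 1), (-3, 0), (-4, 0), (-4, 1), (-5, 1)])
Fold: move[6]->L => ULLLDLLL (positions: [(0, 0), (0, 1), (-1, 1), (-2, 1), (-3, 1), (-3, 0), (-4, 0), (-5, 0), (-6, 0)])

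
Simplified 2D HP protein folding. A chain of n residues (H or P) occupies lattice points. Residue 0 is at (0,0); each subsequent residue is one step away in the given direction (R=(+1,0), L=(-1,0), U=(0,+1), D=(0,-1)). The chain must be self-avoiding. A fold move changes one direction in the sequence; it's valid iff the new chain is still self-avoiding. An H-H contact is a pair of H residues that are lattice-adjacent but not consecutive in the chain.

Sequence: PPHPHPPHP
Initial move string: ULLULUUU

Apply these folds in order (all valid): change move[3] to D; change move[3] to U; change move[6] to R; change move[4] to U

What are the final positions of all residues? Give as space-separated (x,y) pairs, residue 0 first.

Initial moves: ULLULUUU
Fold: move[3]->D => ULLDLUUU (positions: [(0, 0), (0, 1), (-1, 1), (-2, 1), (-2, 0), (-3, 0), (-3, 1), (-3, 2), (-3, 3)])
Fold: move[3]->U => ULLULUUU (positions: [(0, 0), (0, 1), (-1, 1), (-2, 1), (-2, 2), (-3, 2), (-3, 3), (-3, 4), (-3, 5)])
Fold: move[6]->R => ULLULURU (positions: [(0, 0), (0, 1), (-1, 1), (-2, 1), (-2, 2), (-3, 2), (-3, 3), (-2, 3), (-2, 4)])
Fold: move[4]->U => ULLUUURU (positions: [(0, 0), (0, 1), (-1, 1), (-2, 1), (-2, 2), (-2, 3), (-2, 4), (-1, 4), (-1, 5)])

Answer: (0,0) (0,1) (-1,1) (-2,1) (-2,2) (-2,3) (-2,4) (-1,4) (-1,5)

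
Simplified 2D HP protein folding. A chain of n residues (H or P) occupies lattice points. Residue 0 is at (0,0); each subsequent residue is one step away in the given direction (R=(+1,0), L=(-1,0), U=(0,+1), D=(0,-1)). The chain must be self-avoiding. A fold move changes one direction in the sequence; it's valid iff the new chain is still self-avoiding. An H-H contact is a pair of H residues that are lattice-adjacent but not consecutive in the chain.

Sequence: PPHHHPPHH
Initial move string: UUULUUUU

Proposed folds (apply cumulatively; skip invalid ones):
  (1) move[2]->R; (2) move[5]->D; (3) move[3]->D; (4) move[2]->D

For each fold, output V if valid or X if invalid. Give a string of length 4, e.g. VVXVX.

Initial: UUULUUUU -> [(0, 0), (0, 1), (0, 2), (0, 3), (-1, 3), (-1, 4), (-1, 5), (-1, 6), (-1, 7)]
Fold 1: move[2]->R => UURLUUUU INVALID (collision), skipped
Fold 2: move[5]->D => UUULUDUU INVALID (collision), skipped
Fold 3: move[3]->D => UUUDUUUU INVALID (collision), skipped
Fold 4: move[2]->D => UUDLUUUU INVALID (collision), skipped

Answer: XXXX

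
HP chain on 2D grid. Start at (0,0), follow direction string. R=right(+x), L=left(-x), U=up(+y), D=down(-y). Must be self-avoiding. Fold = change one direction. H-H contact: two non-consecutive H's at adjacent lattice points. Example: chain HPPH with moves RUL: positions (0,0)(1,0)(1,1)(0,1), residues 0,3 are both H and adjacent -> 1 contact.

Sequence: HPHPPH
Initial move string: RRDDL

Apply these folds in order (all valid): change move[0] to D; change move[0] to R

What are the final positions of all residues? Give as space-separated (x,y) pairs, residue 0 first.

Answer: (0,0) (1,0) (2,0) (2,-1) (2,-2) (1,-2)

Derivation:
Initial moves: RRDDL
Fold: move[0]->D => DRDDL (positions: [(0, 0), (0, -1), (1, -1), (1, -2), (1, -3), (0, -3)])
Fold: move[0]->R => RRDDL (positions: [(0, 0), (1, 0), (2, 0), (2, -1), (2, -2), (1, -2)])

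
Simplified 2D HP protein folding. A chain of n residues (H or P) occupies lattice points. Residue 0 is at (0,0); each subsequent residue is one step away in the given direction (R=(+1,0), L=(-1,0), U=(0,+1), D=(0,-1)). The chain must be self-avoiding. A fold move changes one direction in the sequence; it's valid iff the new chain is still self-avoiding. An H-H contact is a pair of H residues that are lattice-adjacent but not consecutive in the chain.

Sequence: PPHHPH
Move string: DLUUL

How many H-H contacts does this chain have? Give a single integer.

Positions: [(0, 0), (0, -1), (-1, -1), (-1, 0), (-1, 1), (-2, 1)]
No H-H contacts found.

Answer: 0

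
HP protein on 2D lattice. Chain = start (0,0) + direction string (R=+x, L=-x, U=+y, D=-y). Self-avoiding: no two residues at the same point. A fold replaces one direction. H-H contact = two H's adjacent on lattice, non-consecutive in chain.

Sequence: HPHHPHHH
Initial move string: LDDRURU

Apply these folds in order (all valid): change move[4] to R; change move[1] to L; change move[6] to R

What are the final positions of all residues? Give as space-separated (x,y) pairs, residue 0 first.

Answer: (0,0) (-1,0) (-2,0) (-2,-1) (-1,-1) (0,-1) (1,-1) (2,-1)

Derivation:
Initial moves: LDDRURU
Fold: move[4]->R => LDDRRRU (positions: [(0, 0), (-1, 0), (-1, -1), (-1, -2), (0, -2), (1, -2), (2, -2), (2, -1)])
Fold: move[1]->L => LLDRRRU (positions: [(0, 0), (-1, 0), (-2, 0), (-2, -1), (-1, -1), (0, -1), (1, -1), (1, 0)])
Fold: move[6]->R => LLDRRRR (positions: [(0, 0), (-1, 0), (-2, 0), (-2, -1), (-1, -1), (0, -1), (1, -1), (2, -1)])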